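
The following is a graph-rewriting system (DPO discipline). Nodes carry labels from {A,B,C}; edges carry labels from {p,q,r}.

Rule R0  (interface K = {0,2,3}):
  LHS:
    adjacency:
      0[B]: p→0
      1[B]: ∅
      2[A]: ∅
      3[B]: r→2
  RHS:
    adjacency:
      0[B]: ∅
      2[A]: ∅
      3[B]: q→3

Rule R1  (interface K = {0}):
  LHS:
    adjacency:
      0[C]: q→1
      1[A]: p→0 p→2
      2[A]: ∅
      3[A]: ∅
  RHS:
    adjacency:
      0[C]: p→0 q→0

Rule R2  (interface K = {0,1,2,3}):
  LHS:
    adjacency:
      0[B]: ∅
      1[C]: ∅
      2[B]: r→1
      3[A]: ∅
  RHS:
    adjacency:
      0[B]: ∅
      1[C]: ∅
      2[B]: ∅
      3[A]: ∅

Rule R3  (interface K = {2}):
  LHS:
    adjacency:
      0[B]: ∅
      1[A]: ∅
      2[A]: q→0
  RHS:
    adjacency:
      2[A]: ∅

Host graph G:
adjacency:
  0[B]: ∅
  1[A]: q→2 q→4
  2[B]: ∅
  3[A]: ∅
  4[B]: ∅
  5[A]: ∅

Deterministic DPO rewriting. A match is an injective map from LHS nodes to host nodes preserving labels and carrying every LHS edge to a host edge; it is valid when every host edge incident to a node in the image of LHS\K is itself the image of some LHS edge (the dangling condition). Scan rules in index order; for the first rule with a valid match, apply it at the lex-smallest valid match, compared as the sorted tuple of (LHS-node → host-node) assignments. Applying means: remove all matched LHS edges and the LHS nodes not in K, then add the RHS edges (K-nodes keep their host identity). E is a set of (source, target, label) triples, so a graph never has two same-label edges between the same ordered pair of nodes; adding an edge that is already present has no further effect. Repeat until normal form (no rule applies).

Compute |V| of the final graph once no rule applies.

Answer: 2

Steps:
initial: |V|=6 |E|=2  E = 1-q->2 1-q->4
step 1: apply R3 at {0↦2, 1↦3, 2↦1}  → |V|=4 |E|=1  E = 1-q->4
step 2: apply R3 at {0↦4, 1↦5, 2↦1}  → |V|=2 |E|=0  E = ∅
normal form: no rule applies after step 2
NF nodes: {0:B, 1:A}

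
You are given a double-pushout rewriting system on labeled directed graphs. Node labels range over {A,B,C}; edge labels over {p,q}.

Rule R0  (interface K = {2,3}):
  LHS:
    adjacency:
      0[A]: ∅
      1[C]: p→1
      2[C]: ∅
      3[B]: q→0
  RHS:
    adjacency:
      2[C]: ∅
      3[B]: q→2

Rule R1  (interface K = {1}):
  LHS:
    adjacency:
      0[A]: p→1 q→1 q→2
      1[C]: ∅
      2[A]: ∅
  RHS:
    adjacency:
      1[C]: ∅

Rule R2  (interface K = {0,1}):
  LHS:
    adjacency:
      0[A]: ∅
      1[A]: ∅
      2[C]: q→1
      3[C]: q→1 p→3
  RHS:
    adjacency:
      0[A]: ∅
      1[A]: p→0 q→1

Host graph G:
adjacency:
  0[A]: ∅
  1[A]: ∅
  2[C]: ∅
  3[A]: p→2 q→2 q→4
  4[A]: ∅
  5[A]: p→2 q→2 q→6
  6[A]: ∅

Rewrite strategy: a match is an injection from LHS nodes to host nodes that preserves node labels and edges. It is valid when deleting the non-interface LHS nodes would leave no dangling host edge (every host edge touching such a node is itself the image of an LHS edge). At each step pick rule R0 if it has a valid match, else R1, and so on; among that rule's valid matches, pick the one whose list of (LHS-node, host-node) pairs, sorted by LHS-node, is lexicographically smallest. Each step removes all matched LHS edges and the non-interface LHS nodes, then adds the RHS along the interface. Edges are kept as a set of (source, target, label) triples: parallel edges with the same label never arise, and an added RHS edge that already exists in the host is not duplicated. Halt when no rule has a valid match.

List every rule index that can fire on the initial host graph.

R0: no valid match — LHS pattern not found
R1: 2 valid matches — {0↦3, 1↦2, 2↦4}, {0↦5, 1↦2, 2↦6}
R2: no valid match — LHS pattern not found

Answer: [R1]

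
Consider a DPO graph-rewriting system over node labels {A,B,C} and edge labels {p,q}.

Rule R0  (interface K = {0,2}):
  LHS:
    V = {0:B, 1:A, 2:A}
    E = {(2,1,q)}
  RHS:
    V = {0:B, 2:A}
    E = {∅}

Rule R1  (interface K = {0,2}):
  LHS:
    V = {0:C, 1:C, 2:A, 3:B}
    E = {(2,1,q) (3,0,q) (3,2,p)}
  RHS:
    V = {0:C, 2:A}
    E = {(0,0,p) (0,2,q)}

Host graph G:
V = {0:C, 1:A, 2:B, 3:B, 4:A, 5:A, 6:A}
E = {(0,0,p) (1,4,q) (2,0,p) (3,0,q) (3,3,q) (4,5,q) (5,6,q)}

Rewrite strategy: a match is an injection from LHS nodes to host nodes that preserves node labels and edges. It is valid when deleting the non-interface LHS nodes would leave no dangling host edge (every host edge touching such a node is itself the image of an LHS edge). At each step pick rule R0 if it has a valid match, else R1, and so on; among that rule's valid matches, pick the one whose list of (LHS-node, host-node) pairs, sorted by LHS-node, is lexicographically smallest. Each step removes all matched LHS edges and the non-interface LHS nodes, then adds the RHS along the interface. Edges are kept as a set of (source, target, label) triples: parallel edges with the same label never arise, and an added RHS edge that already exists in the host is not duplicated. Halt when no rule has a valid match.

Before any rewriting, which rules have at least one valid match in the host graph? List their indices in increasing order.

R0: 2 valid matches — {0↦2, 1↦6, 2↦5}, {0↦3, 1↦6, 2↦5}
R1: no valid match — LHS pattern not found

Answer: [R0]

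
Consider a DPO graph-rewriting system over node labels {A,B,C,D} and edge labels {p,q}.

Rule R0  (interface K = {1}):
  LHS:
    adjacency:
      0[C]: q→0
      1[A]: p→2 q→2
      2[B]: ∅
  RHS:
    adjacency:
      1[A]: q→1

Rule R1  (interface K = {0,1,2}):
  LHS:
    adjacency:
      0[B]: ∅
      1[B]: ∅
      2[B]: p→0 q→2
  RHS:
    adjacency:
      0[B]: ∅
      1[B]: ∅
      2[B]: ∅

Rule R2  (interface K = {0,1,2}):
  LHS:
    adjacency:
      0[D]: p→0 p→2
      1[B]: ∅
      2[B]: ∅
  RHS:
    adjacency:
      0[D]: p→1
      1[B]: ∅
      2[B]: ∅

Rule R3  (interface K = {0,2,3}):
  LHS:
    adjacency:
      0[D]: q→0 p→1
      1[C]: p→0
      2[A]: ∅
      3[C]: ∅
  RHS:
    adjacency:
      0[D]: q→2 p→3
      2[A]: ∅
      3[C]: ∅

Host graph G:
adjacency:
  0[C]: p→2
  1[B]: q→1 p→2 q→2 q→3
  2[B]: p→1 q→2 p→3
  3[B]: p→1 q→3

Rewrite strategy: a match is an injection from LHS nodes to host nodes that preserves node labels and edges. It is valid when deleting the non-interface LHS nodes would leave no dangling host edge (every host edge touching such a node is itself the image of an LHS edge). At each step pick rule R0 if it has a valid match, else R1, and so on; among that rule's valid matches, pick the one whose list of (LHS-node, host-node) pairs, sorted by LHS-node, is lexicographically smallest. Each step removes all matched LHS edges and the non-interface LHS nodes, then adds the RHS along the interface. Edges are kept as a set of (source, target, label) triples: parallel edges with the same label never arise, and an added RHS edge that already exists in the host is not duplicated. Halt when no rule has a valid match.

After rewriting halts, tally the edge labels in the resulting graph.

Answer: p:2 q:2

Derivation:
start.  V:4 E:10  edges: 0-p->2 1-q->1 1-p->2 1-q->2 1-q->3 2-p->1 2-q->2 2-p->3 3-p->1 3-q->3
1. fire R1 via {0↦1, 1↦2, 2↦3}  →  V:4 E:8  edges: 0-p->2 1-q->1 1-p->2 1-q->2 1-q->3 2-p->1 2-q->2 2-p->3
2. fire R1 via {0↦1, 1↦3, 2↦2}  →  V:4 E:6  edges: 0-p->2 1-q->1 1-p->2 1-q->2 1-q->3 2-p->3
3. fire R1 via {0↦2, 1↦3, 2↦1}  →  V:4 E:4  edges: 0-p->2 1-q->2 1-q->3 2-p->3
normal form: no rule applies after step 3
NF edges: [(0, 2, 'p'), (1, 2, 'q'), (1, 3, 'q'), (2, 3, 'p')]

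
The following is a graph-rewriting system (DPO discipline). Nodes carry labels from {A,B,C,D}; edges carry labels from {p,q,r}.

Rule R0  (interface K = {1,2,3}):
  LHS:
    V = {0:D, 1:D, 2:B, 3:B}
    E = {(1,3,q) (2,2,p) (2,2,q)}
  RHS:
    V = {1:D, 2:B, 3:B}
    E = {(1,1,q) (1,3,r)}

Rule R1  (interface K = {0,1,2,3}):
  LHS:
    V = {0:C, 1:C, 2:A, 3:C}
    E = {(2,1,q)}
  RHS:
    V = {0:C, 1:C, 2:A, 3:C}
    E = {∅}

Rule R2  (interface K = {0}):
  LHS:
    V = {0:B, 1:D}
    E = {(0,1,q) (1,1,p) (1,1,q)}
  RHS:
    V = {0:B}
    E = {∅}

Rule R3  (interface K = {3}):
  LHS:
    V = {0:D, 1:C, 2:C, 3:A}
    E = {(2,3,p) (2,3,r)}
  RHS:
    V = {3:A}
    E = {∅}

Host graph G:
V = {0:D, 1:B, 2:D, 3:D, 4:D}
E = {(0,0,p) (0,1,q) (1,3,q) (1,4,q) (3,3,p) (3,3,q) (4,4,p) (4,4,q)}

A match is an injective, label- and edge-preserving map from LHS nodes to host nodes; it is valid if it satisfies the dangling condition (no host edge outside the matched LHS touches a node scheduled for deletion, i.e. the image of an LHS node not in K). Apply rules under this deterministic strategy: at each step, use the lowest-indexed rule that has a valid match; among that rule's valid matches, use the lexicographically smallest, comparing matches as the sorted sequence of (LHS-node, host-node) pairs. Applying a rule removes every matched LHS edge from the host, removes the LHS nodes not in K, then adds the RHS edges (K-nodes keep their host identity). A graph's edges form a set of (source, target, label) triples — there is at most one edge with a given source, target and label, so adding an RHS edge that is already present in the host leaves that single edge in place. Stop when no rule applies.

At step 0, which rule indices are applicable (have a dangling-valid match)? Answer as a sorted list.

Answer: [R2]

Derivation:
R0: no valid match — LHS pattern not found
R1: no valid match — LHS pattern not found
R2: 2 valid matches — {0↦1, 1↦3}, {0↦1, 1↦4}
R3: no valid match — LHS pattern not found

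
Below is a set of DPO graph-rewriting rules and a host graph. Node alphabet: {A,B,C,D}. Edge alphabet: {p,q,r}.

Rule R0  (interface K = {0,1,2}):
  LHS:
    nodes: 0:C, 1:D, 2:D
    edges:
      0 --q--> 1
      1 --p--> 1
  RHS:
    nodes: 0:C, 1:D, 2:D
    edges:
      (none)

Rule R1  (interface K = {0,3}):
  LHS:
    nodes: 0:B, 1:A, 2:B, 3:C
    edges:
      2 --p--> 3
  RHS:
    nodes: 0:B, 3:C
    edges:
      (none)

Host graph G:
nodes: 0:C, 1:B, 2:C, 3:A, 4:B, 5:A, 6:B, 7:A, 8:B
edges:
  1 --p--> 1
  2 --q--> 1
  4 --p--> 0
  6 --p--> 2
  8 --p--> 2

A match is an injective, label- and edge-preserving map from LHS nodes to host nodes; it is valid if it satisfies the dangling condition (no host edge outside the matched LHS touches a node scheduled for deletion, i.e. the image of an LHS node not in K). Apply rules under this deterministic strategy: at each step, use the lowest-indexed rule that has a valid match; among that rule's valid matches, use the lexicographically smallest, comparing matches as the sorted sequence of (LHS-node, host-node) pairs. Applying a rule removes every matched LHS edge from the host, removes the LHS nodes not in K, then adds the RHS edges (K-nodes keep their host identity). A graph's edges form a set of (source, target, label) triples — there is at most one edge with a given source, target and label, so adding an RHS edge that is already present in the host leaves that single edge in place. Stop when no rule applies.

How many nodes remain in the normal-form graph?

initial: |V|=9 |E|=5  E = 1-p->1 2-q->1 4-p->0 6-p->2 8-p->2
step 1: apply R1 at {0↦1, 1↦3, 2↦4, 3↦0}  → |V|=7 |E|=4  E = 1-p->1 2-q->1 6-p->2 8-p->2
step 2: apply R1 at {0↦1, 1↦5, 2↦6, 3↦2}  → |V|=5 |E|=3  E = 1-p->1 2-q->1 8-p->2
step 3: apply R1 at {0↦1, 1↦7, 2↦8, 3↦2}  → |V|=3 |E|=2  E = 1-p->1 2-q->1
normal form: no rule applies after step 3
NF nodes: {0:C, 1:B, 2:C}

Answer: 3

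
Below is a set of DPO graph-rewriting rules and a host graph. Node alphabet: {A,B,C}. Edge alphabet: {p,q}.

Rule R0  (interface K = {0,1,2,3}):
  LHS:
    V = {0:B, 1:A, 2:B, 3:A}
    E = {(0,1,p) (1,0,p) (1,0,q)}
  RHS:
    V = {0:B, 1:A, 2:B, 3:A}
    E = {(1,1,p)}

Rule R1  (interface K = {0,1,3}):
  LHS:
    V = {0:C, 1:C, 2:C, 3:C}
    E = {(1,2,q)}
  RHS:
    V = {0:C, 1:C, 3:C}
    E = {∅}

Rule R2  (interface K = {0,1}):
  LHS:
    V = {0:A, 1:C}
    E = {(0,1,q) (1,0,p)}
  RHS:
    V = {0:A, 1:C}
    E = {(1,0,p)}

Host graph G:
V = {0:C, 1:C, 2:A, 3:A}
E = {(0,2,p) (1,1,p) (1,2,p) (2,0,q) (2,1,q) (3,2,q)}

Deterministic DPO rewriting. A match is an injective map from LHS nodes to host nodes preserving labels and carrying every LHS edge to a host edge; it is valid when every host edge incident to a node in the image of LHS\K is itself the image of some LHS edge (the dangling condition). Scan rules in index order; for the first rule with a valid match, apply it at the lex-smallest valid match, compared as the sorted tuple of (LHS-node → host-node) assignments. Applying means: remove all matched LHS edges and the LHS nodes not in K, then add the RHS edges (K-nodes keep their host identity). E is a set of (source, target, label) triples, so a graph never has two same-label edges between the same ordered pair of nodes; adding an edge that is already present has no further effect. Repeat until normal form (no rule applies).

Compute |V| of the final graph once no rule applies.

Answer: 4

Rewrite trace:
start.  V:4 E:6  edges: 0-p->2 1-p->1 1-p->2 2-q->0 2-q->1 3-q->2
1. fire R2 via {0↦2, 1↦0}  →  V:4 E:5  edges: 0-p->2 1-p->1 1-p->2 2-q->1 3-q->2
2. fire R2 via {0↦2, 1↦1}  →  V:4 E:4  edges: 0-p->2 1-p->1 1-p->2 3-q->2
normal form: no rule applies after step 2
NF nodes: {0:C, 1:C, 2:A, 3:A}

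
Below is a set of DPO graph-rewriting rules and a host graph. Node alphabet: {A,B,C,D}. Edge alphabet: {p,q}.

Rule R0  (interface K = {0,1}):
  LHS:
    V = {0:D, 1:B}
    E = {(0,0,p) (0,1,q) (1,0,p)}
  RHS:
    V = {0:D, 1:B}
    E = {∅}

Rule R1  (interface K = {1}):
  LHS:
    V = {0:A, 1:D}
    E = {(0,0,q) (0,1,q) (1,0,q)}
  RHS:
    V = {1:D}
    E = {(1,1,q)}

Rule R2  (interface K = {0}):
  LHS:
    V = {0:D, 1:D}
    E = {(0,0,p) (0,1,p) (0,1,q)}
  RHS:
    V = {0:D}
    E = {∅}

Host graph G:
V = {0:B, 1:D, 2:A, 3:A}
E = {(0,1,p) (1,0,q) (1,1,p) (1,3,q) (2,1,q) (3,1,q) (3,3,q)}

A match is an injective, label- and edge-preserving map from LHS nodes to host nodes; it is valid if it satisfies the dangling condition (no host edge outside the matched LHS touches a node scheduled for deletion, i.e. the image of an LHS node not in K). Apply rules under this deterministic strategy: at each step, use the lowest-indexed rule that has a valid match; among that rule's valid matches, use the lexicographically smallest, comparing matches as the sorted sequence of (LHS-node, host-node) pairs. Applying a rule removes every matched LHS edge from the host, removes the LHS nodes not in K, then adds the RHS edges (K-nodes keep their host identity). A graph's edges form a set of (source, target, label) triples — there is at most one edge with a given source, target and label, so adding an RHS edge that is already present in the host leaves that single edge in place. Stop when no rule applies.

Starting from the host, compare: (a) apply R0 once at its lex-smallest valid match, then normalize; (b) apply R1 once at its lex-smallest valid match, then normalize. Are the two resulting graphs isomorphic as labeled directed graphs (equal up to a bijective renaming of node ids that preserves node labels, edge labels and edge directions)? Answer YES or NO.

Answer: YES

Rewrite trace:
branch R0-first: apply at {0↦1, 1↦0} → |E|=4, then 1 more step(s) → NF |V|=3 |E|=2 V={0:B, 1:D, 2:A} E=1-q->1 2-q->1
branch R1-first: apply at {0↦3, 1↦1} → |E|=5, then 1 more step(s) → NF |V|=3 |E|=2 V={0:B, 1:D, 2:A} E=1-q->1 2-q->1
graphs isomorphic (equal up to label-preserving node renaming)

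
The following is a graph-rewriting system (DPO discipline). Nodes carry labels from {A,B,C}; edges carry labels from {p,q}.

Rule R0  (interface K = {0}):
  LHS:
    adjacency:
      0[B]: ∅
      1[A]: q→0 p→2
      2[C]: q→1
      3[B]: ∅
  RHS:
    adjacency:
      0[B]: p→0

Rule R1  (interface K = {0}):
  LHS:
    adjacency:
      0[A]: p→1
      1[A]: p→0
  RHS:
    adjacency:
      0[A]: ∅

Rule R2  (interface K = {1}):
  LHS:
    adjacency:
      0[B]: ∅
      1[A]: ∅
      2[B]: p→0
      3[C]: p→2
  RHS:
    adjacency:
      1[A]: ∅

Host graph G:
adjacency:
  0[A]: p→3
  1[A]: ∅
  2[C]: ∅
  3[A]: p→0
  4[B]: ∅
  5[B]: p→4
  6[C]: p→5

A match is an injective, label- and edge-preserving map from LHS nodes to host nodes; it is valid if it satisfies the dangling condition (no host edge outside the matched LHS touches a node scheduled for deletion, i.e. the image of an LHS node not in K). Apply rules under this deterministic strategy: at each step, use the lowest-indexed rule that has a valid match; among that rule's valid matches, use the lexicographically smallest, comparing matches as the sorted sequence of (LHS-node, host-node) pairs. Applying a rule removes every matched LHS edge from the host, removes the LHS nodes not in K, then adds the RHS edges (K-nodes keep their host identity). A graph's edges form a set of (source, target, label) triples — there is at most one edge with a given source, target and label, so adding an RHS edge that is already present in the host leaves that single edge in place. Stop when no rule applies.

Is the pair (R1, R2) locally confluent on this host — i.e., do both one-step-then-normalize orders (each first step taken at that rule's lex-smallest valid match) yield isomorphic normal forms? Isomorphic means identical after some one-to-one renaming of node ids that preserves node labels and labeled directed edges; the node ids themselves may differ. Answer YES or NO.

branch R1-first: apply at {0↦0, 1↦3} → |E|=2, then 1 more step(s) → NF |V|=3 |E|=0 V={0:A, 1:A, 2:C} E=∅
branch R2-first: apply at {0↦4, 1↦0, 2↦5, 3↦6} → |E|=2, then 1 more step(s) → NF |V|=3 |E|=0 V={0:A, 1:A, 2:C} E=∅
graphs isomorphic (equal up to label-preserving node renaming)

Answer: YES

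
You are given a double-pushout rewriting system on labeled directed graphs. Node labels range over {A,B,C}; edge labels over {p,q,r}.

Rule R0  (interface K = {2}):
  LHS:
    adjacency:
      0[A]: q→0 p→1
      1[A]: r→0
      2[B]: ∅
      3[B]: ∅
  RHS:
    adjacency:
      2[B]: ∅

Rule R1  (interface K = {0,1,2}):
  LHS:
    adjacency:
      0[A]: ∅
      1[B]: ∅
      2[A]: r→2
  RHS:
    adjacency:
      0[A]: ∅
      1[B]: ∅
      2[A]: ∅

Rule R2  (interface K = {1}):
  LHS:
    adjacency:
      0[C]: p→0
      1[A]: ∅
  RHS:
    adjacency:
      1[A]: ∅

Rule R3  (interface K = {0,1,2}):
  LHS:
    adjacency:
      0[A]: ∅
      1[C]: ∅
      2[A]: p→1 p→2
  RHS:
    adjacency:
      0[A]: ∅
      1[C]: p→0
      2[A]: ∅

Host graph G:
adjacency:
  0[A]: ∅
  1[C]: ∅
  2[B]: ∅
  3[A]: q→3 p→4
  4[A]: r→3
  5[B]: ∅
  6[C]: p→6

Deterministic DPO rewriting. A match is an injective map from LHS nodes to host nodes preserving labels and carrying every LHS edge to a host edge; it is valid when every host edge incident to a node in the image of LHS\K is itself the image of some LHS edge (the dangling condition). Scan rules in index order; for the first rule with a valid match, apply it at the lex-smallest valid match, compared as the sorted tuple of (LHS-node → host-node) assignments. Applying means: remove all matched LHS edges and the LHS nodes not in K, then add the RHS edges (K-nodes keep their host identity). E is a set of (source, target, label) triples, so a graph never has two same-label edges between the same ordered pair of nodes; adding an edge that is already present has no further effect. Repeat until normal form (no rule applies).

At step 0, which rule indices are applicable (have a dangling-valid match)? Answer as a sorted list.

Answer: [R0,R2]

Rewrite trace:
R0: 2 valid matches — {0↦3, 1↦4, 2↦2, 3↦5}, {0↦3, 1↦4, 2↦5, 3↦2}
R1: no valid match — LHS pattern not found
R2: 3 valid matches — {0↦6, 1↦0}, {0↦6, 1↦3}, {0↦6, 1↦4}
R3: no valid match — LHS pattern not found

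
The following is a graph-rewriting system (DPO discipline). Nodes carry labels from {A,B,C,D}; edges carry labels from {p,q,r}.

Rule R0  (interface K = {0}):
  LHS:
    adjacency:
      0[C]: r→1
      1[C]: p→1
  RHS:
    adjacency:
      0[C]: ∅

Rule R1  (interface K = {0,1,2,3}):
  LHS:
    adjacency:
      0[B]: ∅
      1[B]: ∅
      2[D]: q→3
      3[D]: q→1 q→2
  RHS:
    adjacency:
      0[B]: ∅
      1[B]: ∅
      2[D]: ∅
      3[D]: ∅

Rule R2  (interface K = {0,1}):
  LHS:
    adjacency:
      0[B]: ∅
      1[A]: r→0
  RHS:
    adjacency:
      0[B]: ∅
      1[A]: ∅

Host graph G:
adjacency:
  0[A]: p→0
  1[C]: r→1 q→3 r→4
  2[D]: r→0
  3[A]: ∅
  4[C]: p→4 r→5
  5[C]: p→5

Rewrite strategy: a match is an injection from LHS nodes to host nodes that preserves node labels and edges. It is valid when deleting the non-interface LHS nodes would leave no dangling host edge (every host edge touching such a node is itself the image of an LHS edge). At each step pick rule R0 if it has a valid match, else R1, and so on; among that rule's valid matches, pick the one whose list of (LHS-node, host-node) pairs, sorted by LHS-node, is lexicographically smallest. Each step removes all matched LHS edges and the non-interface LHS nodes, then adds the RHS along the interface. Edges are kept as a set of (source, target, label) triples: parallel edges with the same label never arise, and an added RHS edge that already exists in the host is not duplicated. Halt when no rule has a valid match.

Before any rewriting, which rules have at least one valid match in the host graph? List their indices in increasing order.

Answer: [R0]

Rewrite trace:
R0: 1 valid match — {0↦4, 1↦5}
R1: no valid match — LHS pattern not found
R2: no valid match — LHS pattern not found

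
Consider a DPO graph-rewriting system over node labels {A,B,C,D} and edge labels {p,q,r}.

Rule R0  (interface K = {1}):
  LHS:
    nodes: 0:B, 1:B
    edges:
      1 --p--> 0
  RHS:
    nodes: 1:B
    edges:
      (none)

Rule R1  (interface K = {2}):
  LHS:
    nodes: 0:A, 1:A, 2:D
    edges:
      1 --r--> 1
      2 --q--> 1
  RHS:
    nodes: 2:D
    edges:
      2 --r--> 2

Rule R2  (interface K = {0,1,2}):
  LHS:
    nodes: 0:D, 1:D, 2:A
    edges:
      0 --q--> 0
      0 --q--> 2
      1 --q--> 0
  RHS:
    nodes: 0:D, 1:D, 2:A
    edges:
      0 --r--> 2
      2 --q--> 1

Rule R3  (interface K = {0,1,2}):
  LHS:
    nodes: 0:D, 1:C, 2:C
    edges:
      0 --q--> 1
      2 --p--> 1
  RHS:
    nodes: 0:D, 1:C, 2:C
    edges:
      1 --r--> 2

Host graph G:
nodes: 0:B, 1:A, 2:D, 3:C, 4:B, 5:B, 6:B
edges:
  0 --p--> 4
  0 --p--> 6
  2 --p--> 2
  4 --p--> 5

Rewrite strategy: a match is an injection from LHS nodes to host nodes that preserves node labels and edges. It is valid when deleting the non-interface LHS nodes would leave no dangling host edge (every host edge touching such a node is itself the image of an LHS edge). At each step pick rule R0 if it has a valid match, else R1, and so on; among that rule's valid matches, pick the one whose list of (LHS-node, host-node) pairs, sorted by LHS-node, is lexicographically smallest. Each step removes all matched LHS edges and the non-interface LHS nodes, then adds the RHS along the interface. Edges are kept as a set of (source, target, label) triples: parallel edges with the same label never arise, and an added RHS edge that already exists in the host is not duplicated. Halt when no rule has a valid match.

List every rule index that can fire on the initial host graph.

R0: 2 valid matches — {0↦5, 1↦4}, {0↦6, 1↦0}
R1: no valid match — LHS pattern not found
R2: no valid match — LHS pattern not found
R3: no valid match — LHS pattern not found

Answer: [R0]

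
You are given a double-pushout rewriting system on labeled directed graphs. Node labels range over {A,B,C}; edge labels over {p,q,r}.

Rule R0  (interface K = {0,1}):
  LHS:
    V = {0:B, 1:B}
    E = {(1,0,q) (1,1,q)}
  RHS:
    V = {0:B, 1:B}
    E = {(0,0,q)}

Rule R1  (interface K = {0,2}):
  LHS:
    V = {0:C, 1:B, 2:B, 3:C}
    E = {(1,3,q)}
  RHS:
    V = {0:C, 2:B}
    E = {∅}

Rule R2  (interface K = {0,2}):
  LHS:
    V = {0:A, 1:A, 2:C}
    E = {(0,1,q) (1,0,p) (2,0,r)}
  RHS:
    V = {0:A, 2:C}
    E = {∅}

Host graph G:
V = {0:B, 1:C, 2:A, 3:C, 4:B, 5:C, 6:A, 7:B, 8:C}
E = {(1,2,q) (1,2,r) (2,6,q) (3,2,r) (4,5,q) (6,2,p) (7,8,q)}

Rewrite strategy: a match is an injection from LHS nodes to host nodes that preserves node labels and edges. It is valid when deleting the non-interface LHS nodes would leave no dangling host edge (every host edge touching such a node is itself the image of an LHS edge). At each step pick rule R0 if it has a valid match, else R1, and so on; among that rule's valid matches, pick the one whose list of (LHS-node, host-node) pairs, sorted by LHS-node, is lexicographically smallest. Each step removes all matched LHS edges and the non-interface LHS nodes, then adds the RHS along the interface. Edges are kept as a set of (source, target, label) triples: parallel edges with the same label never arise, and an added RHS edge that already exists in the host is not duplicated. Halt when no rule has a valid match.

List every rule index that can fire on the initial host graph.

R0: no valid match — LHS pattern not found
R1: 12 valid matches — {0↦1, 1↦4, 2↦0, 3↦5}, {0↦1, 1↦4, 2↦7, 3↦5}, {0↦1, 1↦7, 2↦0, 3↦8} (+9 more)
R2: 2 valid matches — {0↦2, 1↦6, 2↦1}, {0↦2, 1↦6, 2↦3}

Answer: [R1,R2]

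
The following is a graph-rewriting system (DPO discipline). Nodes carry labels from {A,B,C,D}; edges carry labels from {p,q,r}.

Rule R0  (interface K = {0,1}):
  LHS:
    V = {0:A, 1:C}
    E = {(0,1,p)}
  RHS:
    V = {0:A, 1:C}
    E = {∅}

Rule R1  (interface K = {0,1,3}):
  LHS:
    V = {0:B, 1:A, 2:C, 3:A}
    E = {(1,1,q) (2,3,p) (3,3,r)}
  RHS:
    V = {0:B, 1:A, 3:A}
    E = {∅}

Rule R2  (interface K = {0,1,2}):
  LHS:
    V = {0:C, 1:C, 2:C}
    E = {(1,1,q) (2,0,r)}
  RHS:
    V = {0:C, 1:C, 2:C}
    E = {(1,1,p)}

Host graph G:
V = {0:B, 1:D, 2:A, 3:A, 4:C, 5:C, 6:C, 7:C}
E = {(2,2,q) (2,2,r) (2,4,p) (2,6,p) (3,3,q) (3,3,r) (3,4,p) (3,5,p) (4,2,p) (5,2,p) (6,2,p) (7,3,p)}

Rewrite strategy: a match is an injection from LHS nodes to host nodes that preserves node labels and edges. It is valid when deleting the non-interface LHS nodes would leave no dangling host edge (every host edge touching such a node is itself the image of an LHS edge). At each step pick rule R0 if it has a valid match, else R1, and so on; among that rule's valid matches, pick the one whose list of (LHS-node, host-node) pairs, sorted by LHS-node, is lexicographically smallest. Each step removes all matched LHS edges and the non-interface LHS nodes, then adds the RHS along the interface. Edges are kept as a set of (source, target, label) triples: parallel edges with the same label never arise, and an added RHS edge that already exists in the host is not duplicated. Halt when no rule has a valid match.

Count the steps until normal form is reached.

start.  V:8 E:12  edges: 2-q->2 2-r->2 2-p->4 2-p->6 3-q->3 3-r->3 3-p->4 3-p->5 4-p->2 5-p->2 6-p->2 7-p->3
1. fire R0 via {0↦2, 1↦4}  →  V:8 E:11  edges: 2-q->2 2-r->2 2-p->6 3-q->3 3-r->3 3-p->4 3-p->5 4-p->2 5-p->2 6-p->2 7-p->3
2. fire R0 via {0↦2, 1↦6}  →  V:8 E:10  edges: 2-q->2 2-r->2 3-q->3 3-r->3 3-p->4 3-p->5 4-p->2 5-p->2 6-p->2 7-p->3
3. fire R0 via {0↦3, 1↦4}  →  V:8 E:9  edges: 2-q->2 2-r->2 3-q->3 3-r->3 3-p->5 4-p->2 5-p->2 6-p->2 7-p->3
4. fire R0 via {0↦3, 1↦5}  →  V:8 E:8  edges: 2-q->2 2-r->2 3-q->3 3-r->3 4-p->2 5-p->2 6-p->2 7-p->3
5. fire R1 via {0↦0, 1↦2, 2↦7, 3↦3}  →  V:7 E:5  edges: 2-r->2 3-q->3 4-p->2 5-p->2 6-p->2
6. fire R1 via {0↦0, 1↦3, 2↦4, 3↦2}  →  V:6 E:2  edges: 5-p->2 6-p->2
normal form: no rule applies after step 6

Answer: 6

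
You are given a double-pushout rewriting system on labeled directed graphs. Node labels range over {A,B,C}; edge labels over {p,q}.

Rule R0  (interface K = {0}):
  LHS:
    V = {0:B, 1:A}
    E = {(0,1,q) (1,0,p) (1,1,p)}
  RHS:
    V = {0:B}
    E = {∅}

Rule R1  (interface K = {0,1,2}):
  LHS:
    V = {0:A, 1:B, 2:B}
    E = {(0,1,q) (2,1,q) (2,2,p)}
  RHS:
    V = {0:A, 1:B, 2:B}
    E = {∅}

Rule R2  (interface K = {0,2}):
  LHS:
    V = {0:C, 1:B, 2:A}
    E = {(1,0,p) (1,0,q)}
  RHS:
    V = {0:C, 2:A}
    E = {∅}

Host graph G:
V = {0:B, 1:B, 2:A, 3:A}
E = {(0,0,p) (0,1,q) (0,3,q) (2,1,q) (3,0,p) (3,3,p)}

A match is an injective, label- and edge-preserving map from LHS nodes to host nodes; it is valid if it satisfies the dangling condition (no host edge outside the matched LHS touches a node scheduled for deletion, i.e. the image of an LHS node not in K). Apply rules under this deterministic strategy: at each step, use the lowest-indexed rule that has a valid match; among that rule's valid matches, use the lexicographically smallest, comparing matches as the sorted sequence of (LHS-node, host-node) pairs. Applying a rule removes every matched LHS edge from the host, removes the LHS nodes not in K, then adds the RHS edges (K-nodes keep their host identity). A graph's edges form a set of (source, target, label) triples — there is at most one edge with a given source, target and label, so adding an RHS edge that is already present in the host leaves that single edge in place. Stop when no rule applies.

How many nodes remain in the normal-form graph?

[0] host  ⇒  4 nodes, 6 edges  {0-p->0 0-q->1 0-q->3 2-q->1 3-p->0 3-p->3}
[1] R0 @ {0↦0, 1↦3}  ⇒  3 nodes, 3 edges  {0-p->0 0-q->1 2-q->1}
[2] R1 @ {0↦2, 1↦1, 2↦0}  ⇒  3 nodes, 0 edges  {∅}
normal form: no rule applies after step 2
NF nodes: {0:B, 1:B, 2:A}

Answer: 3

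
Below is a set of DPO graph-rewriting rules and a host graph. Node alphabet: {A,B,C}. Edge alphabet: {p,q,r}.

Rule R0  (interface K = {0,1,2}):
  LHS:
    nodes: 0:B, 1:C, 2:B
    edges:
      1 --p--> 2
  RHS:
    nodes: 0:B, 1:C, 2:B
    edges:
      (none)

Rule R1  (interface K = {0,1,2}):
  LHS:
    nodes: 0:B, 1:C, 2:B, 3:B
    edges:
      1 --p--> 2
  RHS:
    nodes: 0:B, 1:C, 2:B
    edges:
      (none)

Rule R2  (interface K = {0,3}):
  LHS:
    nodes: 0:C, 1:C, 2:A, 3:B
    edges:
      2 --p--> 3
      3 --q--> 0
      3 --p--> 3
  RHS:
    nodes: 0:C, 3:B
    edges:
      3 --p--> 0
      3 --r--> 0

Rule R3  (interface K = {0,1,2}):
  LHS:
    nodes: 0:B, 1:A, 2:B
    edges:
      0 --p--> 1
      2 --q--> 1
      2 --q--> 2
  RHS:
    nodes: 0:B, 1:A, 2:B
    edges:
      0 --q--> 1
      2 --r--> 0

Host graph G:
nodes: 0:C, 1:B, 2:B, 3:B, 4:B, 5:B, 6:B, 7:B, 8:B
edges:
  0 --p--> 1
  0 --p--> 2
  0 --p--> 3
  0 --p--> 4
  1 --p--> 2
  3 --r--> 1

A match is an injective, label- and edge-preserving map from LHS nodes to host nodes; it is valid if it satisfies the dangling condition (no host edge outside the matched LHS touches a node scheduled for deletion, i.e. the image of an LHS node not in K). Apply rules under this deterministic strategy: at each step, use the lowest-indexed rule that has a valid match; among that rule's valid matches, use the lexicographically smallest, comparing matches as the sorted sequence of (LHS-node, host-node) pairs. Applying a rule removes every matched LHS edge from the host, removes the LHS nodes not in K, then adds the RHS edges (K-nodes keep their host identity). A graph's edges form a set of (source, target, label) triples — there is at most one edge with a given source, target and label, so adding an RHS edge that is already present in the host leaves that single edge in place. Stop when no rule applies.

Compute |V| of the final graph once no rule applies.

Answer: 9

Derivation:
start.  V:9 E:6  edges: 0-p->1 0-p->2 0-p->3 0-p->4 1-p->2 3-r->1
1. fire R0 via {0↦1, 1↦0, 2↦2}  →  V:9 E:5  edges: 0-p->1 0-p->3 0-p->4 1-p->2 3-r->1
2. fire R0 via {0↦1, 1↦0, 2↦3}  →  V:9 E:4  edges: 0-p->1 0-p->4 1-p->2 3-r->1
3. fire R0 via {0↦1, 1↦0, 2↦4}  →  V:9 E:3  edges: 0-p->1 1-p->2 3-r->1
4. fire R0 via {0↦2, 1↦0, 2↦1}  →  V:9 E:2  edges: 1-p->2 3-r->1
final graph: no rule applies after step 4
NF nodes: {0:C, 1:B, 2:B, 3:B, 4:B, 5:B, 6:B, 7:B, 8:B}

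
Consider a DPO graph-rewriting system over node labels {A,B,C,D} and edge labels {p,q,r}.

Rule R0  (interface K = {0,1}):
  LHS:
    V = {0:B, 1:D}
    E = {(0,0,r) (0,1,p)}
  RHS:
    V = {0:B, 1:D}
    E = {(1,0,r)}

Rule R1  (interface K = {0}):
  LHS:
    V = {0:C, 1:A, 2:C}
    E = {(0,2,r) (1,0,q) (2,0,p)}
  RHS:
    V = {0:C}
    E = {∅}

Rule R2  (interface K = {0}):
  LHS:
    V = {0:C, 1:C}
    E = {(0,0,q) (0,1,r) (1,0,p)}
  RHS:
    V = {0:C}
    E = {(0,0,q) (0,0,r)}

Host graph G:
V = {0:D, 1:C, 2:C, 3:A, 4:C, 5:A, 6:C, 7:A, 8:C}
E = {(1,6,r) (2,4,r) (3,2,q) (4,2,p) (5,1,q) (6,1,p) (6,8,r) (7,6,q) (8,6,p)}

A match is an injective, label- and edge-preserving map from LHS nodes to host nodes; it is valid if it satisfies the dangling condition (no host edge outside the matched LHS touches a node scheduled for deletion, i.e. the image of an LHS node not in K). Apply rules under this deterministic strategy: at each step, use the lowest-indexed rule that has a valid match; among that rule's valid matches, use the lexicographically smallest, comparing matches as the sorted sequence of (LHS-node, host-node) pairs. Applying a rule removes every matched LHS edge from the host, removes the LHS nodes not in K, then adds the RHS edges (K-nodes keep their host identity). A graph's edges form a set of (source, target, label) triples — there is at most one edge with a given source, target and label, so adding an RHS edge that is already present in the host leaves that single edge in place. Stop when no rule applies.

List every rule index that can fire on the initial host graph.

Answer: [R1]

Derivation:
R0: no valid match — LHS pattern not found
R1: 2 valid matches — {0↦2, 1↦3, 2↦4}, {0↦6, 1↦7, 2↦8}
R2: no valid match — LHS pattern not found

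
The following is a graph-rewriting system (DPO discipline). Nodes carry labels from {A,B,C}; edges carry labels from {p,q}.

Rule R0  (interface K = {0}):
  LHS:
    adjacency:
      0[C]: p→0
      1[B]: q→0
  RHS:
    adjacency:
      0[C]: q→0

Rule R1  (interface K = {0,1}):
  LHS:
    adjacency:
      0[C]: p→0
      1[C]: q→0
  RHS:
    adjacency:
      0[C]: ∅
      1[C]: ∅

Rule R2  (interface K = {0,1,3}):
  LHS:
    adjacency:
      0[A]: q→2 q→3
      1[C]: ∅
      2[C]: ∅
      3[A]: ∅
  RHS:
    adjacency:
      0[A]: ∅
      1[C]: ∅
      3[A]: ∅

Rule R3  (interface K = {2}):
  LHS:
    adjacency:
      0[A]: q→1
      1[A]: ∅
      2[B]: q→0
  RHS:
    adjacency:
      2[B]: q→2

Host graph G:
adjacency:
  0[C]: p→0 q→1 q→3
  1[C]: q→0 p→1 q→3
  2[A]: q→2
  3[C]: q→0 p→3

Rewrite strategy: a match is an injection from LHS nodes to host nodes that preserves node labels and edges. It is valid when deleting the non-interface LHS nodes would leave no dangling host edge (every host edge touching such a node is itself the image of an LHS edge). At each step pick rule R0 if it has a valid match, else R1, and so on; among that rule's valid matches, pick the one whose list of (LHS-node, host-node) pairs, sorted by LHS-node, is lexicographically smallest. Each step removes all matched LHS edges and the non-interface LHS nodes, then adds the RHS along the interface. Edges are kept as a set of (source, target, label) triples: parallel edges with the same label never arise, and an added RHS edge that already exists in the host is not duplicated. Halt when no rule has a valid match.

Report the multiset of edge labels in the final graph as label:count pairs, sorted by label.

Answer: q:3

Derivation:
initial: |V|=4 |E|=9  E = 0-p->0 0-q->1 0-q->3 1-q->0 1-p->1 1-q->3 2-q->2 3-q->0 3-p->3
step 1: apply R1 at {0↦0, 1↦1}  → |V|=4 |E|=7  E = 0-q->1 0-q->3 1-p->1 1-q->3 2-q->2 3-q->0 3-p->3
step 2: apply R1 at {0↦1, 1↦0}  → |V|=4 |E|=5  E = 0-q->3 1-q->3 2-q->2 3-q->0 3-p->3
step 3: apply R1 at {0↦3, 1↦0}  → |V|=4 |E|=3  E = 1-q->3 2-q->2 3-q->0
final graph: no rule applies after step 3
NF edges: [(1, 3, 'q'), (2, 2, 'q'), (3, 0, 'q')]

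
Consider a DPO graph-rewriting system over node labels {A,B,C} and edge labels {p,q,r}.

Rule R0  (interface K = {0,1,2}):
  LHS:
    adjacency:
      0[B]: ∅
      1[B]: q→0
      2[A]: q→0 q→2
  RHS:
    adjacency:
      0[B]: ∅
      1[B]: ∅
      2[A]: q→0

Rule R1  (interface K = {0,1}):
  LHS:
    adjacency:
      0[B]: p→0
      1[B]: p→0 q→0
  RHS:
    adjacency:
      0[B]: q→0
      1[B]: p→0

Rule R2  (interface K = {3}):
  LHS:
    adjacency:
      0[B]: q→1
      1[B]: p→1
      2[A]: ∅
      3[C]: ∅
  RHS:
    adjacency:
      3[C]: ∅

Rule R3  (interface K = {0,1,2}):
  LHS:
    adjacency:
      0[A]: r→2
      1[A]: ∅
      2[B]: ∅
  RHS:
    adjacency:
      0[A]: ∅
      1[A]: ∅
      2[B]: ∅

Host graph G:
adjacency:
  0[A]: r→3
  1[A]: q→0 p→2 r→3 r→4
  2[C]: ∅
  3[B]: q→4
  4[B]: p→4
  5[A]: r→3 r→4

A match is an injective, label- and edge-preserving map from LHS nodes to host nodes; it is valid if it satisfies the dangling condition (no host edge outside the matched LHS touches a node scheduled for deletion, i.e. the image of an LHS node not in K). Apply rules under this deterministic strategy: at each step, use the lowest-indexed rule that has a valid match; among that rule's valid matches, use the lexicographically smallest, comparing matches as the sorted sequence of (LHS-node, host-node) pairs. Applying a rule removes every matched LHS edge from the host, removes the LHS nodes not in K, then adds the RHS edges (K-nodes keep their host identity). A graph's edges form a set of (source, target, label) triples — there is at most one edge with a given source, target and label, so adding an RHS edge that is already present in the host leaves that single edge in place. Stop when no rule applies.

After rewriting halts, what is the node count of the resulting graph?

start.  V:6 E:9  edges: 0-r->3 1-q->0 1-p->2 1-r->3 1-r->4 3-q->4 4-p->4 5-r->3 5-r->4
1. fire R3 via {0↦0, 1↦1, 2↦3}  →  V:6 E:8  edges: 1-q->0 1-p->2 1-r->3 1-r->4 3-q->4 4-p->4 5-r->3 5-r->4
2. fire R3 via {0↦1, 1↦0, 2↦3}  →  V:6 E:7  edges: 1-q->0 1-p->2 1-r->4 3-q->4 4-p->4 5-r->3 5-r->4
3. fire R3 via {0↦1, 1↦0, 2↦4}  →  V:6 E:6  edges: 1-q->0 1-p->2 3-q->4 4-p->4 5-r->3 5-r->4
4. fire R3 via {0↦5, 1↦0, 2↦3}  →  V:6 E:5  edges: 1-q->0 1-p->2 3-q->4 4-p->4 5-r->4
5. fire R3 via {0↦5, 1↦0, 2↦4}  →  V:6 E:4  edges: 1-q->0 1-p->2 3-q->4 4-p->4
6. fire R2 via {0↦3, 1↦4, 2↦5, 3↦2}  →  V:3 E:2  edges: 1-q->0 1-p->2
final graph: no rule applies after step 6
NF nodes: {0:A, 1:A, 2:C}

Answer: 3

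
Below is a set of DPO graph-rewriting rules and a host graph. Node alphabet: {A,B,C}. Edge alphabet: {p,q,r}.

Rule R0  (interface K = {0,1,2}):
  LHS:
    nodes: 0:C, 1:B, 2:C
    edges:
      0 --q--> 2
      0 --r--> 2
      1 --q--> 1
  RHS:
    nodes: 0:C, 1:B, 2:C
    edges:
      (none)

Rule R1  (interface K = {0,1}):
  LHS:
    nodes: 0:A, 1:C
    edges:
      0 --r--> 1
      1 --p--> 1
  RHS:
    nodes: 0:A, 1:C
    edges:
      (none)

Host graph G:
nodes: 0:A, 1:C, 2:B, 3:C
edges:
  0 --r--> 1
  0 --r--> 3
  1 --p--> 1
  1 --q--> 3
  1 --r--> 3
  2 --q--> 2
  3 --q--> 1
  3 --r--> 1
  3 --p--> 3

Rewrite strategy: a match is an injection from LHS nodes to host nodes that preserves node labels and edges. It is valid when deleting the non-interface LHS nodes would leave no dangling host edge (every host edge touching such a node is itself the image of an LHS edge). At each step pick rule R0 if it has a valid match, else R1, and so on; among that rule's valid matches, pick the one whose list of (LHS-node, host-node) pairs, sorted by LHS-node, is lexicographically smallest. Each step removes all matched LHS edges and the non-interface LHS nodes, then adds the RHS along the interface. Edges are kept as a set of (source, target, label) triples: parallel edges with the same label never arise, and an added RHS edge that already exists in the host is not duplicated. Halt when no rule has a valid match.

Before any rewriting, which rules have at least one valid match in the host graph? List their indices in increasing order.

Answer: [R0,R1]

Steps:
R0: 2 valid matches — {0↦1, 1↦2, 2↦3}, {0↦3, 1↦2, 2↦1}
R1: 2 valid matches — {0↦0, 1↦1}, {0↦0, 1↦3}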